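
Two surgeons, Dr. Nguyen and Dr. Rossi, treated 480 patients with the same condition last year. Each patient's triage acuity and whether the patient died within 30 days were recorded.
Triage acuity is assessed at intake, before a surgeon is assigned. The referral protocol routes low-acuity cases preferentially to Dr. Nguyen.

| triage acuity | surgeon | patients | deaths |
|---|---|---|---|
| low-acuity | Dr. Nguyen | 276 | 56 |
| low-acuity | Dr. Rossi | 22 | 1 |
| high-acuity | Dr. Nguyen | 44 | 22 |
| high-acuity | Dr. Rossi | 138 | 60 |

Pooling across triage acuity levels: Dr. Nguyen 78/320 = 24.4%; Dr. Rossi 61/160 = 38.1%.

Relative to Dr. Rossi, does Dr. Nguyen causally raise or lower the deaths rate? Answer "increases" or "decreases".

increases

The stratified and pooled comparisons disagree (Dr. Rossi wins within each triage acuity; Dr. Nguyen wins overall), so the answer turns on the causal role of triage acuity.
Triage acuity differs across surgeons for reasons unrelated to any effect of the surgeon itself, and it separately predicts the outcome — a classic confounder. We must compare within triage acuity levels.
Within each level — low-acuity: 20.3% vs 4.5%; high-acuity: 50.0% vs 43.5% — Dr. Rossi is lower every time.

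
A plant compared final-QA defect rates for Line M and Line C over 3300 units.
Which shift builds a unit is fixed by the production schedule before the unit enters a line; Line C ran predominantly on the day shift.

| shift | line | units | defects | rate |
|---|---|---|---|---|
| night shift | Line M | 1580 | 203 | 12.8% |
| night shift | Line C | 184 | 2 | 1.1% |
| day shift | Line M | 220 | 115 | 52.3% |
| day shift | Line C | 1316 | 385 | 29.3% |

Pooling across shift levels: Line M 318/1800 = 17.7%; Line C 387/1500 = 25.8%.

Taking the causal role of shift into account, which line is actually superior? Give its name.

Shift satisfies the back-door criterion: it is not a descendant of the line, and it blocks the spurious path from line to outcome. Adjusting for it (i.e., using the within-shift rates) gives the causal effect.
Within each level — night shift: 12.8% vs 1.1%; day shift: 52.3% vs 29.3% — Line C is lower every time.

Line C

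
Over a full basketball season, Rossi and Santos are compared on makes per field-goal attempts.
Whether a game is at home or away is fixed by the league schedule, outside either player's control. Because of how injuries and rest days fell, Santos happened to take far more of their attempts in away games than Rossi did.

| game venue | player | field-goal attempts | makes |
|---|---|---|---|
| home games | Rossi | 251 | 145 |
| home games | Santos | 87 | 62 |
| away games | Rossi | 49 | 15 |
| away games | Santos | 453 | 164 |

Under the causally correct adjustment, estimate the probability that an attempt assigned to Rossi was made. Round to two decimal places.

0.42

Within every game venue level Santos has the higher rate, yet pooled Rossi does — Simpson's reversal.
Since game venue is a pre-existing factor (not a product of the player) and it affects the outcome on its own, it is a confounder. The stratified rates, not the pooled rate, identify the causal effect.
Standardising Rossi to the population game venue mix: 0.402·145/251 + 0.598·15/49 = 0.415.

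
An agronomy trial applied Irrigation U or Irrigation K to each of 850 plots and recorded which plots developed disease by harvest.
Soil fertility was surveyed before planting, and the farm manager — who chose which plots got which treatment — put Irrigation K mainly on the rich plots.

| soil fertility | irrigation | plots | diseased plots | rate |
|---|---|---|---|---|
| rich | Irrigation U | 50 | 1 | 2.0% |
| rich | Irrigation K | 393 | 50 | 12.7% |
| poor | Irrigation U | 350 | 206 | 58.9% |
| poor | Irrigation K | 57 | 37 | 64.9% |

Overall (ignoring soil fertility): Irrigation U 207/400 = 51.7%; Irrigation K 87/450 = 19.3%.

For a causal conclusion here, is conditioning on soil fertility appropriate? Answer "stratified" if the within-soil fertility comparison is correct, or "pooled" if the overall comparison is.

Nothing the irrigation does changes soil fertility; the imbalance is an allocation artefact. With soil fertility also predicting the outcome, the pooled figure is confounded, and the within-stratum comparison is the causal one.
Within each level — rich: 2.0% vs 12.7%; poor: 58.9% vs 64.9% — Irrigation U is lower every time.

stratified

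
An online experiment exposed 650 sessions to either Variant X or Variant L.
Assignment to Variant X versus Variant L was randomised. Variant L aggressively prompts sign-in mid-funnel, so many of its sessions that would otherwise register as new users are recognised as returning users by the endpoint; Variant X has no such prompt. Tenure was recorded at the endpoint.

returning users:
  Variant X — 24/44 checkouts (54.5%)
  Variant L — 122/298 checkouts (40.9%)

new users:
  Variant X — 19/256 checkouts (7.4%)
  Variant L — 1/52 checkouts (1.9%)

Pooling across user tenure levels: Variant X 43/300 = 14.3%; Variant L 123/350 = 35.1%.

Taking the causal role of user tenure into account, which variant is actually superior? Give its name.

Variant L

Stratifying would compare variants among sessions the variants themselves sorted into user tenure groups — a form of selection on an intermediate. The unconditioned pooled rates give the total causal effect.
Pooled: Variant X 14.3% vs Variant L 35.1%; Variant L is higher overall.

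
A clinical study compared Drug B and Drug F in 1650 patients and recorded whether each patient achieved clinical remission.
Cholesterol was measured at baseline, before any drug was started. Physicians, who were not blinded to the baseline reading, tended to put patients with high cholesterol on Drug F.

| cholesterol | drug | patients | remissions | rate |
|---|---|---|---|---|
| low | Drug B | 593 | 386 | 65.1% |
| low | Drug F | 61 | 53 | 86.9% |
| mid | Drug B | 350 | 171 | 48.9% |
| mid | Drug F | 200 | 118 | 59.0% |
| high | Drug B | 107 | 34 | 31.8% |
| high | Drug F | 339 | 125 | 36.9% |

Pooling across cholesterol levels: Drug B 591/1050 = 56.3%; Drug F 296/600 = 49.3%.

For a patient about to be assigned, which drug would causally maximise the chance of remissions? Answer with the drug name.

Drug F

The cholesterol-specific comparison favours Drug F throughout, but the pooled figures favour Drug B. The question is whether to condition on cholesterol.
Cholesterol satisfies the back-door criterion: it is not a descendant of the drug, and it blocks the spurious path from drug to outcome. Adjusting for it (i.e., using the within-cholesterol rates) gives the causal effect.
Within each level — low: 65.1% vs 86.9%; mid: 48.9% vs 59.0%; high: 31.8% vs 36.9% — Drug F is higher every time.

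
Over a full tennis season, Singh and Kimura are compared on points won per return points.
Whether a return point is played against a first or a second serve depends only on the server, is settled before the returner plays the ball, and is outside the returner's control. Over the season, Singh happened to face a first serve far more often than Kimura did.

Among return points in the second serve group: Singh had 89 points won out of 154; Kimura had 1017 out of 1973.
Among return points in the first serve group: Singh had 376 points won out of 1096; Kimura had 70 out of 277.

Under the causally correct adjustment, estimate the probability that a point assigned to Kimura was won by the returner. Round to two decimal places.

0.41

Singh is higher inside every serve type stratum but Kimura is higher in aggregate. Whether to stratify depends on how serve type relates to the player.
Since serve type is a pre-existing factor (not a product of the player) and it affects the outcome on its own, it is a confounder. The stratified rates, not the pooled rate, identify the causal effect.
Standardising Kimura to the population serve type mix: 0.608·1017/1973 + 0.392·70/277 = 0.412.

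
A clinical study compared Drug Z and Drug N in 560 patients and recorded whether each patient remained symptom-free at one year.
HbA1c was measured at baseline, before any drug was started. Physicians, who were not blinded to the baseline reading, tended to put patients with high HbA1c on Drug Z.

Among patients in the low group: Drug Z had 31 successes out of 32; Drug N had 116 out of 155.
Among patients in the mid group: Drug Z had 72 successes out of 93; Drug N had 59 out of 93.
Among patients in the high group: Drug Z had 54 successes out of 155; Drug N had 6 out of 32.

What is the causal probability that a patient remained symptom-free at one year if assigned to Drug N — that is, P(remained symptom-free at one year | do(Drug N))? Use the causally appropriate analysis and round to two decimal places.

The stratified and pooled comparisons disagree (Drug Z wins within each HbA1c; Drug N wins overall), so the answer turns on the causal role of HbA1c.
HbA1c differs across drugs for reasons unrelated to any effect of the drug itself, and it separately predicts the outcome — a classic confounder. We must compare within HbA1c levels.
Standardising Drug N to the population HbA1c mix: 0.334·116/155 + 0.332·59/93 + 0.334·6/32 = 0.523.

0.52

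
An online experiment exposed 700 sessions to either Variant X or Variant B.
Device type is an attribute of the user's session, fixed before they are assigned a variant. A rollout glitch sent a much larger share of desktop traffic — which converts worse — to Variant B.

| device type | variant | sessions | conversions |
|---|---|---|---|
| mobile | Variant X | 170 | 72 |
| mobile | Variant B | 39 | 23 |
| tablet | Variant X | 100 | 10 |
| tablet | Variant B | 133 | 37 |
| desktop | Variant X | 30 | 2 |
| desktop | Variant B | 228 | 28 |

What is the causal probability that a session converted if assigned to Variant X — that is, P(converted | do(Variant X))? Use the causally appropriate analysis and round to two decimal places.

0.18

Since device type is a pre-existing factor (not a product of the variant) and it affects the outcome on its own, it is a confounder. The stratified rates, not the pooled rate, identify the causal effect.
Standardising Variant X to the population device type mix: 0.299·72/170 + 0.333·10/100 + 0.369·2/30 = 0.184.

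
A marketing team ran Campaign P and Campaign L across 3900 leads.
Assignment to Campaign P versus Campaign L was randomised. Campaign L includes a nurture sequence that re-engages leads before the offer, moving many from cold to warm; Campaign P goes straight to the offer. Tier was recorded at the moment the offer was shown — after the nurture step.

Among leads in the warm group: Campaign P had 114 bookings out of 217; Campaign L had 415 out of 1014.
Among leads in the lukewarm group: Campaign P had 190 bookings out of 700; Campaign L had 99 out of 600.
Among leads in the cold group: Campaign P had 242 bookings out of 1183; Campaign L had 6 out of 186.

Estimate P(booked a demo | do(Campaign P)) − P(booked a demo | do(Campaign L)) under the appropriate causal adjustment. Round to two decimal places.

-0.03

Engagement tier here is a post-treatment variable shaped by the campaign; conditioning on it would introduce bias rather than remove it. The overall comparison is the causal one.
The causal difference is the pooled difference: 0.260 − 0.289 = -0.029.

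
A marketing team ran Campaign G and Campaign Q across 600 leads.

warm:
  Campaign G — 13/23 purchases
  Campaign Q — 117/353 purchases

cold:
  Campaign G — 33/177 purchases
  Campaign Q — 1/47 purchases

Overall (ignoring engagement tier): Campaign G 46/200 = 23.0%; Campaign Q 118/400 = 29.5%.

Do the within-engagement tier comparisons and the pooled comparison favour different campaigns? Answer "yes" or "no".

Within each engagement tier level (warm 56.5% vs 33.1%; cold 18.6% vs 2.1%), Campaign G has the higher rate every time. Pooled: 23.0% vs 29.5% — Campaign Q has the higher rate overall. The two comparisons disagree.

yes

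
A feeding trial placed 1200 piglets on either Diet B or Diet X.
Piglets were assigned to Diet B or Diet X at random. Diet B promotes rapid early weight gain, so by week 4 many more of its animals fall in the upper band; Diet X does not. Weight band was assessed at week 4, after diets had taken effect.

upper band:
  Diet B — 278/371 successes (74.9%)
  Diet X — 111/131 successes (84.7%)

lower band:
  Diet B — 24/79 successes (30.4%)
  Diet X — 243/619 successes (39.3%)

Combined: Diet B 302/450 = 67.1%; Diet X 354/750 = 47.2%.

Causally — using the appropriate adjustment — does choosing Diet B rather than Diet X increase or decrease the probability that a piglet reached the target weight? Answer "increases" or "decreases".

Because the diet influences week-4 weight band, week-4 weight band is a post-treatment mediator, not a confounder. Stratifying on it would bias the estimate; the causal effect is the crude pooled difference.
Pooled: Diet B 67.1% vs Diet X 47.2%; Diet B is higher overall.

increases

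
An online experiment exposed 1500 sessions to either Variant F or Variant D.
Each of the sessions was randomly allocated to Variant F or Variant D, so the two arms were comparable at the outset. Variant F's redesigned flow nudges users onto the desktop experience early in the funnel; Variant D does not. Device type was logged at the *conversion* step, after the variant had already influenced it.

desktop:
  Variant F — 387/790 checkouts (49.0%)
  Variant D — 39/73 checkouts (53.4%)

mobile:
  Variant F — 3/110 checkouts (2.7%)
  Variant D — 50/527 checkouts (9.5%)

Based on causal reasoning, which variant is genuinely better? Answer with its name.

Because the variant influences device type, device type is a post-treatment mediator, not a confounder. Stratifying on it would bias the estimate; the causal effect is the crude pooled difference.
Pooled: Variant F 43.3% vs Variant D 14.8%; Variant F is higher overall.

Variant F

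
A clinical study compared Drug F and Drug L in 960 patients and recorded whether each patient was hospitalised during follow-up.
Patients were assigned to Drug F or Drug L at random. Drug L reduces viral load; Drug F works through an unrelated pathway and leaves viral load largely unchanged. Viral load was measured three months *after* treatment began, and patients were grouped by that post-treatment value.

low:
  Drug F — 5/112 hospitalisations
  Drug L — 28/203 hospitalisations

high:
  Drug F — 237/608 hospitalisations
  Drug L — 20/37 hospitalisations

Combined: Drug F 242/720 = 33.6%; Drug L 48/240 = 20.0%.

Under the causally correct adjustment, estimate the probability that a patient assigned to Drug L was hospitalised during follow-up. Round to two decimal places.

Drug F is lower inside every viral load stratum but Drug L is lower in aggregate. Whether to stratify depends on how viral load relates to the drug.
Viral load is downstream of the drug. One should not condition on a consequence of treatment, so the overall rates are the right comparison.
So P(outcome | do(Drug L)) is just the pooled rate for Drug L: 48/240 = 0.200.

0.20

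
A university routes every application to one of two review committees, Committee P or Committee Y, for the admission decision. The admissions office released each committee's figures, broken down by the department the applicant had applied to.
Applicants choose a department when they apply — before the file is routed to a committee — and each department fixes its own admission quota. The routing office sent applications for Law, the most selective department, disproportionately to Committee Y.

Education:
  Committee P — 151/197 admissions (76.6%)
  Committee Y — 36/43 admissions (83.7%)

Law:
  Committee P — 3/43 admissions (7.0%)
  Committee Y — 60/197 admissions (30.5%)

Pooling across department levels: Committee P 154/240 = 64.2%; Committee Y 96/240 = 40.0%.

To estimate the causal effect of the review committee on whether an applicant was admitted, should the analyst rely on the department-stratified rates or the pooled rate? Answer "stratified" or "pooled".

Within every department level Committee Y has the higher rate, yet pooled Committee P does — Simpson's reversal.
Department satisfies the back-door criterion: it is not a descendant of the review committee, and it blocks the spurious path from review committee to outcome. Adjusting for it (i.e., using the within-department rates) gives the causal effect.
Within each level — Education: 76.6% vs 83.7%; Law: 7.0% vs 30.5% — Committee Y is higher every time.

stratified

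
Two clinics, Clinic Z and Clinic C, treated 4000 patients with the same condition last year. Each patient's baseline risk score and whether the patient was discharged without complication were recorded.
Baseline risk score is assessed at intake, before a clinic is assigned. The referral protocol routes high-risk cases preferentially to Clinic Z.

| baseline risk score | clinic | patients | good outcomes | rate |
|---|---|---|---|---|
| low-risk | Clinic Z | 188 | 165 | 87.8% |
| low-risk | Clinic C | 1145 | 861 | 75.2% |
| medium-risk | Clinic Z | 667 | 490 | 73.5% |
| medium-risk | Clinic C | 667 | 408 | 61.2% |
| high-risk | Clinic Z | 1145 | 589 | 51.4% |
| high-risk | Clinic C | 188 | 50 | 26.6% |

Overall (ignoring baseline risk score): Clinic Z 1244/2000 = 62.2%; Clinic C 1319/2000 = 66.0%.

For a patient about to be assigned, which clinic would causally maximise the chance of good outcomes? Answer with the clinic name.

The baseline risk score-specific comparison favours Clinic Z throughout, but the pooled figures favour Clinic C. The question is whether to condition on baseline risk score.
Nothing the clinic does changes baseline risk score; the imbalance is an allocation artefact. With baseline risk score also predicting the outcome, the pooled figure is confounded, and the within-stratum comparison is the causal one.
Within each level — low-risk: 87.8% vs 75.2%; medium-risk: 73.5% vs 61.2%; high-risk: 51.4% vs 26.6% — Clinic Z is higher every time.

Clinic Z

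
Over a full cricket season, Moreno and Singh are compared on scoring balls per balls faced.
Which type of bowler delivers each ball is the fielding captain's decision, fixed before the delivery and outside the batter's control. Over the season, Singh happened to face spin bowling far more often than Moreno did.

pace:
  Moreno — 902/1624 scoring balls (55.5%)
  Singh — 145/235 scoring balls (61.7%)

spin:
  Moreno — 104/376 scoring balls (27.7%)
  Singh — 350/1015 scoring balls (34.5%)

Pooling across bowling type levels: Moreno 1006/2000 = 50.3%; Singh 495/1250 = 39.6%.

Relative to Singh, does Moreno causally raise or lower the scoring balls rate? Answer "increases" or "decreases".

decreases

Singh is higher inside every bowling type stratum but Moreno is higher in aggregate. Whether to stratify depends on how bowling type relates to the player.
The imbalance in bowling type arose from how balls faced were allocated, not from anything the player did; and bowling type independently affects the outcome. The pooled gap is confounded — condition on bowling type.
Within each level — pace: 55.5% vs 61.7%; spin: 27.7% vs 34.5% — Singh is higher every time.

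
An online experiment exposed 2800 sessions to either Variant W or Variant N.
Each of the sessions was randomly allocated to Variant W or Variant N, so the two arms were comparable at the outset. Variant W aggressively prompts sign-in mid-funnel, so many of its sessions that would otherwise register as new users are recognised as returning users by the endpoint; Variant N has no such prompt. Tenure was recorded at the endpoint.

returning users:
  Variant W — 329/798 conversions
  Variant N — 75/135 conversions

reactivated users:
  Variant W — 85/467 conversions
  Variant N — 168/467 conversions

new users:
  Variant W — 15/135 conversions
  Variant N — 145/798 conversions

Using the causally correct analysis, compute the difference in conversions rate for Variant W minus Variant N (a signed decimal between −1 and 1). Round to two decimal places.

Variant N is higher inside every user tenure stratum but Variant W is higher in aggregate. Whether to stratify depends on how user tenure relates to the variant.
Stratifying would compare variants among sessions the variants themselves sorted into user tenure groups — a form of selection on an intermediate. The unconditioned pooled rates give the total causal effect.
The causal difference is the pooled difference: 0.306 − 0.277 = +0.029.

+0.03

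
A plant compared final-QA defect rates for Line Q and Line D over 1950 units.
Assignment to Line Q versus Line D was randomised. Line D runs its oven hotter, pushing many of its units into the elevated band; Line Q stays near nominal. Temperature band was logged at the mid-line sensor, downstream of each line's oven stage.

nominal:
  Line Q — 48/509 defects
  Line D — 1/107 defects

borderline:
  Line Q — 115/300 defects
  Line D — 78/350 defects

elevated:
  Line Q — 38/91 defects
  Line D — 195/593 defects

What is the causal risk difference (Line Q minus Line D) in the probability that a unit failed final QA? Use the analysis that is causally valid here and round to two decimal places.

-0.04

The stratified and pooled comparisons disagree (Line D wins within each in-process temperature band; Line Q wins overall), so the answer turns on the causal role of in-process temperature band.
In-process temperature band here is a post-treatment variable shaped by the line; conditioning on it would introduce bias rather than remove it. The overall comparison is the causal one.
The causal difference is the pooled difference: 0.223 − 0.261 = -0.038.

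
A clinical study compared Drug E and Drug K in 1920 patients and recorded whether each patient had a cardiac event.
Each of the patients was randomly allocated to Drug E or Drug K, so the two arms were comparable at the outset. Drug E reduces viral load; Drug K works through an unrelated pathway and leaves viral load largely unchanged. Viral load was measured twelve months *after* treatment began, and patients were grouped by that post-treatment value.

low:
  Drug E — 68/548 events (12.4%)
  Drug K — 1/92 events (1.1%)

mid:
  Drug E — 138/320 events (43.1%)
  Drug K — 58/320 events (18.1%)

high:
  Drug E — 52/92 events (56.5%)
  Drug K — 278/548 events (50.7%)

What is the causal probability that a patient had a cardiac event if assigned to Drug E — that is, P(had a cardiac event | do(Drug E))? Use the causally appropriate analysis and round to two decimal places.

The stratified and pooled comparisons disagree (Drug K wins within each viral load; Drug E wins overall), so the answer turns on the causal role of viral load.
Stratifying would compare drugs among patients the drugs themselves sorted into viral load groups — a form of selection on an intermediate. The unconditioned pooled rates give the total causal effect.
So P(outcome | do(Drug E)) is just the pooled rate for Drug E: 258/960 = 0.269.

0.27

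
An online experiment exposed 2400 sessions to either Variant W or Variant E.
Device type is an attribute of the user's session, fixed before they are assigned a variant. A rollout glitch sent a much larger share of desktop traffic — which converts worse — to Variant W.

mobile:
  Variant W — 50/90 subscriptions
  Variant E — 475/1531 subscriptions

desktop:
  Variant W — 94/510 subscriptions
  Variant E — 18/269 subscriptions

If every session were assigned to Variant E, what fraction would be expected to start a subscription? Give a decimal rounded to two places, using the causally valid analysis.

0.23

Within every device type level Variant W has the higher rate, yet pooled Variant E does — Simpson's reversal.
Since device type is a pre-existing factor (not a product of the variant) and it affects the outcome on its own, it is a confounder. The stratified rates, not the pooled rate, identify the causal effect.
Standardising Variant E to the population device type mix: 0.675·475/1531 + 0.325·18/269 = 0.231.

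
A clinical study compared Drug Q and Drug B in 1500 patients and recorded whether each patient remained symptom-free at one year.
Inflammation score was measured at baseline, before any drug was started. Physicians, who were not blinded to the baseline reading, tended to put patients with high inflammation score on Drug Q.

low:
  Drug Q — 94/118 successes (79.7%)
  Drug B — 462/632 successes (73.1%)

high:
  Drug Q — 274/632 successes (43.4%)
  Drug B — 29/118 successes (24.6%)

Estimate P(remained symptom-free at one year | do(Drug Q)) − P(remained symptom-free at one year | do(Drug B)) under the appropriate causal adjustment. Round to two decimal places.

Within every inflammation score level Drug Q has the higher rate, yet pooled Drug B does — Simpson's reversal.
Nothing the drug does changes inflammation score; the imbalance is an allocation artefact. With inflammation score also predicting the outcome, the pooled figure is confounded, and the within-stratum comparison is the causal one.
Adjusting over the population distribution of inflammation score: 0.500·(0.797−0.731) + 0.500·(0.434−0.246) = +0.127.

+0.13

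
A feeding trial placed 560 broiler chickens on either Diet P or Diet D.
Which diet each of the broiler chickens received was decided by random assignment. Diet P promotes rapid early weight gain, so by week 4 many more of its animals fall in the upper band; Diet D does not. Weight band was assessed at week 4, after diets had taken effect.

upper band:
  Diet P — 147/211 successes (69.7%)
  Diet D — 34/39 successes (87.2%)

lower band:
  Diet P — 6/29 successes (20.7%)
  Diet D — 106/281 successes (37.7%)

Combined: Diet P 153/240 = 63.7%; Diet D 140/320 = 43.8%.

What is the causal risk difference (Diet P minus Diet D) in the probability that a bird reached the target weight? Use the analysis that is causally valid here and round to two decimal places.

+0.20

Stratifying would compare diets among broiler chickens the diets themselves sorted into week-4 weight band groups — a form of selection on an intermediate. The unconditioned pooled rates give the total causal effect.
The causal difference is the pooled difference: 0.637 − 0.438 = +0.200.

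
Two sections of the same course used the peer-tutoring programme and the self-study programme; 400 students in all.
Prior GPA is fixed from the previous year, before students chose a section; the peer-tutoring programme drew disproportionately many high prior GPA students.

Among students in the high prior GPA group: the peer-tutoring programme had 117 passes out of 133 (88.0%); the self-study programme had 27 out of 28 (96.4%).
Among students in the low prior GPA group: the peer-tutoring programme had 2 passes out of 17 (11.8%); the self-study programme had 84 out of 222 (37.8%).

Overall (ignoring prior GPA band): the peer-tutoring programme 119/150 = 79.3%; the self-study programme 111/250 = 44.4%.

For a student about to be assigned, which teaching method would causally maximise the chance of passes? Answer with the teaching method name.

the self-study programme

Here prior GPA band is a common cause — it drives both which teaching method a case falls under and the outcome. The crude comparison mixes populations; the stratum-specific rates are the causally relevant ones.
Within each level — high prior GPA: 88.0% vs 96.4%; low prior GPA: 11.8% vs 37.8% — the self-study programme is higher every time.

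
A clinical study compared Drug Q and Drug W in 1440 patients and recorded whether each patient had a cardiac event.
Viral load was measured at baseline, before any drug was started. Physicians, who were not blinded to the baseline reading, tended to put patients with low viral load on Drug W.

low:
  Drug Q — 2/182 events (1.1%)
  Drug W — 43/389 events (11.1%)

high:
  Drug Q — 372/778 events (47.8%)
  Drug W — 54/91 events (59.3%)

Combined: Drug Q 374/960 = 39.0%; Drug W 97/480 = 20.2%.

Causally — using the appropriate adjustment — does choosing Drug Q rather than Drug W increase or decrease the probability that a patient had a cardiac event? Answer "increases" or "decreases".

Since viral load is a pre-existing factor (not a product of the drug) and it affects the outcome on its own, it is a confounder. The stratified rates, not the pooled rate, identify the causal effect.
Within each level — low: 1.1% vs 11.1%; high: 47.8% vs 59.3% — Drug Q is lower every time.

decreases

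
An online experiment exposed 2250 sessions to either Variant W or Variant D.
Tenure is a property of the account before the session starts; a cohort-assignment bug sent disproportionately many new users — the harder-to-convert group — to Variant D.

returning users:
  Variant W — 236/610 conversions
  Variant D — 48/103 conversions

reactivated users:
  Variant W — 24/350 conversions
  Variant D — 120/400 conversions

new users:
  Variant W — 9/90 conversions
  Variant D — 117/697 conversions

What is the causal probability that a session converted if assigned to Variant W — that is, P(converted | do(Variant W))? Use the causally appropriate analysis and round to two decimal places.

User tenure is set before the variant has any effect — it is not caused by the variant — and it independently drives the outcome. That makes it a confounder, so the causal comparison is within user tenure levels.
Standardising Variant W to the population user tenure mix: 0.317·236/610 + 0.333·24/350 + 0.350·9/90 = 0.180.

0.18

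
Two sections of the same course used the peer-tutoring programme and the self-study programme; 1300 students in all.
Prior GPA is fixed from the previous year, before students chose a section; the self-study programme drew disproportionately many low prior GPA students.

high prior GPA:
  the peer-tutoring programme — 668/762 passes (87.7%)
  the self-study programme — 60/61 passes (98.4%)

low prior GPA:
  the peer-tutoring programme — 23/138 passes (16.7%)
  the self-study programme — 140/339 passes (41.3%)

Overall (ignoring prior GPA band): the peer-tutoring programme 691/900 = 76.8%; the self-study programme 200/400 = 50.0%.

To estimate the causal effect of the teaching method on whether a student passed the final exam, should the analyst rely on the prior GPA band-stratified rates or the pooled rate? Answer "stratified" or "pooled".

stratified

Prior GPA band differs across teaching methods for reasons unrelated to any effect of the teaching method itself, and it separately predicts the outcome — a classic confounder. We must compare within prior GPA band levels.
Within each level — high prior GPA: 87.7% vs 98.4%; low prior GPA: 16.7% vs 41.3% — the self-study programme is higher every time.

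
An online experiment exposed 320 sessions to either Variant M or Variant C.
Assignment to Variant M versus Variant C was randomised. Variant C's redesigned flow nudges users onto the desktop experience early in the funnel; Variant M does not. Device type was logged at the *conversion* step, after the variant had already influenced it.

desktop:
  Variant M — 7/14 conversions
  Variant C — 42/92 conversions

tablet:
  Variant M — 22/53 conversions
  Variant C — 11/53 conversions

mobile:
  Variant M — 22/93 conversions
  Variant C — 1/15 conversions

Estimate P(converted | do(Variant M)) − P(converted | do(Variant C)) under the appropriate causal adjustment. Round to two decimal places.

Within every device type level Variant M has the higher rate, yet pooled Variant C does — Simpson's reversal.
Stratifying would compare variants among sessions the variants themselves sorted into device type groups — a form of selection on an intermediate. The unconditioned pooled rates give the total causal effect.
The causal difference is the pooled difference: 0.319 − 0.338 = -0.019.

-0.02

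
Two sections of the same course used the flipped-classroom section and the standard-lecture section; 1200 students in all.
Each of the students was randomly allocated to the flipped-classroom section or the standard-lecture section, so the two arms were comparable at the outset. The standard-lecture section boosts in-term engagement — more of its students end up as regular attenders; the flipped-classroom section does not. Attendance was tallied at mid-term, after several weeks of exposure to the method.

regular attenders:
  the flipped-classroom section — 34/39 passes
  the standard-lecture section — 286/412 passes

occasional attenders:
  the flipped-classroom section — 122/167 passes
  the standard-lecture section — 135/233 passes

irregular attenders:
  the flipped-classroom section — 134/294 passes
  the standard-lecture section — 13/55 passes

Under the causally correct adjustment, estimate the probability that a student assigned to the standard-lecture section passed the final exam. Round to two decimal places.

The stratified and pooled comparisons disagree (the flipped-classroom section wins within each mid-term attendance; the standard-lecture section wins overall), so the answer turns on the causal role of mid-term attendance.
The distribution of mid-term attendance is itself part of what the teaching method does — it is an intermediate outcome. Holding it fixed would remove that part of the effect; the total effect is the pooled difference.
So P(outcome | do(the standard-lecture section)) is just the pooled rate for the standard-lecture section: 434/700 = 0.620.

0.62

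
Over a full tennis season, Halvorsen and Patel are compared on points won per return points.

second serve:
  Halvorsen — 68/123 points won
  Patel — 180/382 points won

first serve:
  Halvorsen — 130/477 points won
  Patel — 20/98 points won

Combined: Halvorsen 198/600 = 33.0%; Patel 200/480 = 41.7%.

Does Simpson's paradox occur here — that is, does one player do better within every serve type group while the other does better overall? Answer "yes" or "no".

Within each serve type level (second serve 55.3% vs 47.1%; first serve 27.3% vs 20.4%), Halvorsen has the higher rate every time. Pooled: 33.0% vs 41.7% — Patel has the higher rate overall. The two comparisons disagree.

yes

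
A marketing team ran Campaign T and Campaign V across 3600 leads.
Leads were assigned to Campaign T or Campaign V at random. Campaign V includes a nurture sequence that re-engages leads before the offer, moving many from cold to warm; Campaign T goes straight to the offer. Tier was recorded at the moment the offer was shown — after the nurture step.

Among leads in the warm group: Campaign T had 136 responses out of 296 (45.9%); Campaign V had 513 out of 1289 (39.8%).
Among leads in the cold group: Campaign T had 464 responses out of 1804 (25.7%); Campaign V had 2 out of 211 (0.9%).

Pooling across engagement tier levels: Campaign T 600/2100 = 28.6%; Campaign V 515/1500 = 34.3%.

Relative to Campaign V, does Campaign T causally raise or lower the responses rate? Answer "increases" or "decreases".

decreases

Because the campaign influences engagement tier, engagement tier is a post-treatment mediator, not a confounder. Stratifying on it would bias the estimate; the causal effect is the crude pooled difference.
Pooled: Campaign T 28.6% vs Campaign V 34.3%; Campaign V is higher overall.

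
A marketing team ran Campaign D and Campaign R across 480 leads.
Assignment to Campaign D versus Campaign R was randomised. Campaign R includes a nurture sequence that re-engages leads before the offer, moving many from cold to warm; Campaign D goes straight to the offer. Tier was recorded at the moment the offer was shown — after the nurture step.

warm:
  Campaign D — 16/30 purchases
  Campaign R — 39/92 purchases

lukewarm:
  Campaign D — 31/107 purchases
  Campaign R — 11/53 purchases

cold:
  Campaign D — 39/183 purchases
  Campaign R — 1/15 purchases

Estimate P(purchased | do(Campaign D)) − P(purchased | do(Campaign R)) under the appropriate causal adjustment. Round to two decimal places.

The stratified and pooled comparisons disagree (Campaign D wins within each engagement tier; Campaign R wins overall), so the answer turns on the causal role of engagement tier.
Engagement tier is downstream of the campaign. One should not condition on a consequence of treatment, so the overall rates are the right comparison.
The causal difference is the pooled difference: 0.269 − 0.319 = -0.050.

-0.05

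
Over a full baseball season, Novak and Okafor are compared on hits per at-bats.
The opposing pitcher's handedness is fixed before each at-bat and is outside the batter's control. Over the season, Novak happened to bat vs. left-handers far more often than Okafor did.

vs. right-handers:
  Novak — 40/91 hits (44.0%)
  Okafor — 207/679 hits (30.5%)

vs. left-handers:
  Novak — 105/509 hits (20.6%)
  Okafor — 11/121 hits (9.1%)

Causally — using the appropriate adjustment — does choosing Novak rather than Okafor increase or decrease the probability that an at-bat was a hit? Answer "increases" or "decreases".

increases

Nothing the player does changes pitcher handedness; the imbalance is an allocation artefact. With pitcher handedness also predicting the outcome, the pooled figure is confounded, and the within-stratum comparison is the causal one.
Within each level — vs. right-handers: 44.0% vs 30.5%; vs. left-handers: 20.6% vs 9.1% — Novak is higher every time.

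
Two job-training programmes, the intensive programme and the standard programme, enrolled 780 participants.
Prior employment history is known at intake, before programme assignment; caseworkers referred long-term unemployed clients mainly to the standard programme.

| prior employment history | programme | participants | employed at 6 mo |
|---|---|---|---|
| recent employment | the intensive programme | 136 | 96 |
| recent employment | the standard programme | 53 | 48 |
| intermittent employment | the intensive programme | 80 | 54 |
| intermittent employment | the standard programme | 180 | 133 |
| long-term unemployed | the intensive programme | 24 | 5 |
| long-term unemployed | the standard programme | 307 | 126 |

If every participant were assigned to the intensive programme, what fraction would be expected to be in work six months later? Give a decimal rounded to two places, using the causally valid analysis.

the standard programme is higher inside every prior employment history stratum but the intensive programme is higher in aggregate. Whether to stratify depends on how prior employment history relates to the programme.
Since prior employment history is a pre-existing factor (not a product of the programme) and it affects the outcome on its own, it is a confounder. The stratified rates, not the pooled rate, identify the causal effect.
Standardising the intensive programme to the population prior employment history mix: 0.242·96/136 + 0.333·54/80 + 0.424·5/24 = 0.484.

0.48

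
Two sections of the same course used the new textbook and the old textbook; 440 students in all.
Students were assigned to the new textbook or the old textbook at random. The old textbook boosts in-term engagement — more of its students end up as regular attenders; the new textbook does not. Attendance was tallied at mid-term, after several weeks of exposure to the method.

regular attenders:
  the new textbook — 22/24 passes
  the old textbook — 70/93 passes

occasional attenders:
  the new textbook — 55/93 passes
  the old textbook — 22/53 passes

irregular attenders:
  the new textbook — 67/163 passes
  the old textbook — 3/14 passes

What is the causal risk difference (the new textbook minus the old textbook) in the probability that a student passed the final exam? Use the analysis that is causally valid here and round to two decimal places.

-0.08

the new textbook is higher inside every mid-term attendance stratum but the old textbook is higher in aggregate. Whether to stratify depends on how mid-term attendance relates to the teaching method.
Mid-term attendance is recorded after the teaching method and is itself shifted by it — it sits on the causal path from teaching method to outcome. Conditioning on a mediator would strip out part of the effect we want; the pooled comparison gives the total causal effect.
The causal difference is the pooled difference: 0.514 − 0.594 = -0.079.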